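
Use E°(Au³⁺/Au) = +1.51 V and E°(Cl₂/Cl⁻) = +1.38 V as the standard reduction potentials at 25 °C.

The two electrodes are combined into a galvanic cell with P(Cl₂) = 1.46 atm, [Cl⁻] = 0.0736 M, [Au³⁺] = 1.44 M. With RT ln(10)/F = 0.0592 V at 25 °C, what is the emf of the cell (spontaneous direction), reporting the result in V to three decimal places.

Au³⁺/Au is the cathode (higher E°), Cl₂/Cl⁻ the anode: E°cell = +1.51 − (+1.38) = +0.13 V, n = 6.
Overall: 2 Au³⁺(aq) + 6 Cl⁻(aq) → 2 Au(s) + 3 Cl₂(g)
Q = P(Cl₂)^3 / ([Au³⁺]^2·[Cl⁻]^6); log Q = 6.975.
E = E° − (0.0592/n) log Q = +0.13 − (0.0592/6)(6.975) = +0.061 V.

+0.061 V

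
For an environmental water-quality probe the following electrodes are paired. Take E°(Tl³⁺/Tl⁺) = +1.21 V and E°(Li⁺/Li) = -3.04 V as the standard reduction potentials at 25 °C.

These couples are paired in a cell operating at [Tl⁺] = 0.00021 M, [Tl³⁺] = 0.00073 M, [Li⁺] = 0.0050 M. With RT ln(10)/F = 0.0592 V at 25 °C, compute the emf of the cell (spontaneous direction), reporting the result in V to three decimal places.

Tl³⁺/Tl⁺ is the cathode (higher E°), Li⁺/Li the anode: E°cell = +1.21 − (-3.04) = +4.25 V, n = 2.
Overall: Tl³⁺(aq) + 2 Li(s) → Tl⁺(aq) + 2 Li⁺(aq)
Q = [Tl⁺]·[Li⁺]^2 / ([Tl³⁺]); log Q = -5.143.
E = E° − (0.0592/n) log Q = +4.25 − (0.0592/2)(-5.143) = +4.402 V.

+4.402 V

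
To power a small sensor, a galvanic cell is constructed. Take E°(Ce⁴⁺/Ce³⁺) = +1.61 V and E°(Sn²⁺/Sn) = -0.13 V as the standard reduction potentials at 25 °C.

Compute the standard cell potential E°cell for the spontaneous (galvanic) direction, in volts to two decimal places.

+1.74 V

The Ce⁴⁺/Ce³⁺ couple has the higher reduction potential, so it is the cathode; Sn²⁺/Sn is oxidised at the anode.
E°cell = E°(cathode) − E°(anode) = (+1.61) − (-0.13) = +1.74 V.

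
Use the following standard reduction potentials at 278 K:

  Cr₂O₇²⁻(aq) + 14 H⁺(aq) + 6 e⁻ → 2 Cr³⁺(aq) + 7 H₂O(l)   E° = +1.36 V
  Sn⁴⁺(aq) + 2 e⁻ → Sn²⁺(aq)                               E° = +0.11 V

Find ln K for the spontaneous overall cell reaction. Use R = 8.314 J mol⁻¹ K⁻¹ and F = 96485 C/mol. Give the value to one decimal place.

Cathode: Cr₂O₇²⁻/Cr³⁺; anode: Sn⁴⁺/Sn²⁺. E°cell = (+1.36) − (+0.11) = +1.25 V, with n = 6.
ΔG° = −nFE° = −RT ln K, so ln K = nFE°/(RT) = (6)(96485)(+1.25) / ((8.314)(278)) = 313.088.

313.1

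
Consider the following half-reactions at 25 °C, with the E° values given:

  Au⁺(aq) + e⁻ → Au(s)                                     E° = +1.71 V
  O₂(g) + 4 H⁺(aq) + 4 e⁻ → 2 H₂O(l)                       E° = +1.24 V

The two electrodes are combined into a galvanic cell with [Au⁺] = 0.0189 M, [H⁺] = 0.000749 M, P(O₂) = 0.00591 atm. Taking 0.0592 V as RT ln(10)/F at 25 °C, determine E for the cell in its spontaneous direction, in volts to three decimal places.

+0.586 V

Au⁺/Au is the cathode (higher E°), O₂/H₂O the anode: E°cell = +1.71 − (+1.24) = +0.47 V, n = 4.
Overall: 4 Au⁺(aq) + 2 H₂O(l) → 4 Au(s) + O₂(g) + 4 H⁺(aq)
Q = P(O₂)·[H⁺]^4 / ([Au⁺]^4); log Q = -7.836.
E = E° − (0.0592/n) log Q = +0.47 − (0.0592/4)(-7.836) = +0.586 V.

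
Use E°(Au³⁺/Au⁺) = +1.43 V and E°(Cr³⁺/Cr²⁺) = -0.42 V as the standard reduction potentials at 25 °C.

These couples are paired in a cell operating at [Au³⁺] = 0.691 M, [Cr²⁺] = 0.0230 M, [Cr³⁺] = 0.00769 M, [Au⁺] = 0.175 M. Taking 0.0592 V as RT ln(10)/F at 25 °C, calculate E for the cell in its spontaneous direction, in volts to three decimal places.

Au³⁺/Au⁺ is the cathode (higher E°), Cr³⁺/Cr²⁺ the anode: E°cell = +1.43 − (-0.42) = +1.85 V, n = 2.
Overall: Au³⁺(aq) + 2 Cr²⁺(aq) → Au⁺(aq) + 2 Cr³⁺(aq)
Q = [Au⁺]·[Cr³⁺]^2 / ([Au³⁺]·[Cr²⁺]^2); log Q = -1.548.
E = E° − (0.0592/n) log Q = +1.85 − (0.0592/2)(-1.548) = +1.896 V.

+1.896 V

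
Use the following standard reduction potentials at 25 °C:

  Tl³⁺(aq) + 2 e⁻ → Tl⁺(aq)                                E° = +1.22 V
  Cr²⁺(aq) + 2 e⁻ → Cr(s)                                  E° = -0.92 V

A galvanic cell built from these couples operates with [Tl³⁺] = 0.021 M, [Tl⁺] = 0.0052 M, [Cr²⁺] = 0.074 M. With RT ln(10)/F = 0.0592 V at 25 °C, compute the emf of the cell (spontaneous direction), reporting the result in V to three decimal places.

Tl³⁺/Tl⁺ is the cathode (higher E°), Cr²⁺/Cr the anode: E°cell = +1.22 − (-0.92) = +2.14 V, n = 2.
Overall: Tl³⁺(aq) + Cr(s) → Tl⁺(aq) + Cr²⁺(aq)
Q = [Tl⁺]·[Cr²⁺] / ([Tl³⁺]); log Q = -1.737.
E = E° − (0.0592/n) log Q = +2.14 − (0.0592/2)(-1.737) = +2.191 V.

+2.191 V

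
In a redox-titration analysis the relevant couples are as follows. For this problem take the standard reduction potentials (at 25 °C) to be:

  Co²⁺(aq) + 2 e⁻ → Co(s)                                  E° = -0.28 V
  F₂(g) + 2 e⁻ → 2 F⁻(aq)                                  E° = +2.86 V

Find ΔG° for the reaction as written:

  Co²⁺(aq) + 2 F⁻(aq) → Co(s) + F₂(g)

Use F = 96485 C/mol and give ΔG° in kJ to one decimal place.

+605.9 kJ

As written, Co²⁺/Co is reduced (cathode) and F₂/F⁻ is oxidised (anode), so E°cell = (-0.28) − (+2.86) = -3.14 V.
Balancing electrons gives n = 2.
ΔG° = −nFE° = −(2)(96485)(-3.14) = 605,926 J = +605.9 kJ.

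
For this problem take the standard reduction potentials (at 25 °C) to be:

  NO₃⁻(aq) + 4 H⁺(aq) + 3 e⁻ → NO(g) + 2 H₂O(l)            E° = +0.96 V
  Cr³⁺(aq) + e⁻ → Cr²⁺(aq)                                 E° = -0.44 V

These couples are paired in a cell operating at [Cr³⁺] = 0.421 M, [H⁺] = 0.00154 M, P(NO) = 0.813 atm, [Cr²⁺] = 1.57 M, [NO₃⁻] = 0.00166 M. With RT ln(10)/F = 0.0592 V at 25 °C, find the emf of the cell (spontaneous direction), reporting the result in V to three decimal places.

+1.159 V

NO₃⁻/NO is the cathode (higher E°), Cr³⁺/Cr²⁺ the anode: E°cell = +0.96 − (-0.44) = +1.40 V, n = 3.
Overall: NO₃⁻(aq) + 4 H⁺(aq) + 3 Cr²⁺(aq) → NO(g) + 2 H₂O(l) + 3 Cr³⁺(aq)
Q = P(NO)·[Cr³⁺]^3 / ([NO₃⁻]·[H⁺]^4·[Cr²⁺]^3); log Q = 12.225.
E = E° − (0.0592/n) log Q = +1.40 − (0.0592/3)(12.225) = +1.159 V.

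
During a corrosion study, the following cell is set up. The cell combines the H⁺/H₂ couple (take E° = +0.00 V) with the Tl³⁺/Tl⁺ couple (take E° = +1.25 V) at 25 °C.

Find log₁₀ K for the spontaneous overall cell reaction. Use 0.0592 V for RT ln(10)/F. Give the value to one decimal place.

Cathode: Tl³⁺/Tl⁺; anode: H⁺/H₂. E°cell = +1.25 V, n = 2.
log K = nE°cell / 0.0592 = (2)(+1.25) / 0.0592 = 42.2.

42.2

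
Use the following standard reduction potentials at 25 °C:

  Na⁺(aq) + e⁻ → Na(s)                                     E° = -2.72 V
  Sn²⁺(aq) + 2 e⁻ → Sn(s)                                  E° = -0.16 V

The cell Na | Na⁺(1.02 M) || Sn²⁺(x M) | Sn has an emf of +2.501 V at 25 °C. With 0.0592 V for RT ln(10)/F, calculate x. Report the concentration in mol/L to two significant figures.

0.011 M

Sn²⁺/Sn is the cathode, Na⁺/Na the anode: E°cell = +2.56 V, n = 2.
Overall reaction: Sn²⁺(aq) + 2 Na(s) → Sn(s) + 2 Na⁺(aq); Q = [Na⁺]^2/[Sn²⁺]^1.
From E = E° − (0.0592/n) log Q: log Q = (E° − E)·n/0.0592 = (+2.56 − (+2.501))·2/0.0592 = 1.9932.
So 1·log[Sn²⁺] = 2·log(1.02) − log Q = 0.0172 − (1.9932) = -1.9760; [Sn²⁺] = 10^(-1.9760) ≈ 0.011 M.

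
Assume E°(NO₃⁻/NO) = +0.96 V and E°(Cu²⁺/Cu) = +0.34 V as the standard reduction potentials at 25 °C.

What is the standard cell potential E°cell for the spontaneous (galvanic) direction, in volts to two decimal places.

The NO₃⁻/NO couple has the higher reduction potential, so it is the cathode; Cu²⁺/Cu is oxidised at the anode.
E°cell = E°(cathode) − E°(anode) = (+0.96) − (+0.34) = +0.62 V.
Since E°cell > 0, the reaction is spontaneous under standard conditions.

+0.62 V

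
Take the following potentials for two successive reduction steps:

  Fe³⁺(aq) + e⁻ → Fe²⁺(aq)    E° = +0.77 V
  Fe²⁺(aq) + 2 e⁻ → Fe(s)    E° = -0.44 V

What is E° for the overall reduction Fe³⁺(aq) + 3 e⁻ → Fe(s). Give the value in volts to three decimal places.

-0.037 V

Since ΔG° = −nFE° is additive over sequential reductions, n₃E°₃ = n₁E°₁ + n₂E°₂.
E°₃ = (1×+0.77 + 2×-0.44) / 3 = (-0.110) / 3 = -0.037 V.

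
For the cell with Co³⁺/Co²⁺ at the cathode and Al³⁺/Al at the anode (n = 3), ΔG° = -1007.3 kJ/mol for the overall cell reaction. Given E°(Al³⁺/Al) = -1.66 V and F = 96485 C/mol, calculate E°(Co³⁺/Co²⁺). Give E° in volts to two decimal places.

E°cell = −ΔG°/(nF) = −(-1007.3×10³)/((3)(96485)) = +3.480 V.
Since Co³⁺/Co²⁺ is the cathode and Al³⁺/Al the anode, E°cell = E°(Co³⁺/Co²⁺) − E°(Al³⁺/Al).
So E°(Co³⁺/Co²⁺) = E°cell + E°(Al³⁺/Al) = +3.480 + (-1.66) = +1.82 V.

+1.82 V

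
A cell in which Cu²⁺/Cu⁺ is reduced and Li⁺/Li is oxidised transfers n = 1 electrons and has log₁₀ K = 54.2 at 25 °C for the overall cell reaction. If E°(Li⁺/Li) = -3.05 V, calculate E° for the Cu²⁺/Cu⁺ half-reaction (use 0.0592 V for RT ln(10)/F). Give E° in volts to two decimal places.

+0.16 V

E°cell = (0.0592/n)·log K = (0.0592/1)(54.2) = +3.209 V.
Since Cu²⁺/Cu⁺ is the cathode and Li⁺/Li the anode, E°cell = E°(Cu²⁺/Cu⁺) − E°(Li⁺/Li).
So E°(Cu²⁺/Cu⁺) = E°cell + E°(Li⁺/Li) = +3.209 + (-3.05) = +0.16 V.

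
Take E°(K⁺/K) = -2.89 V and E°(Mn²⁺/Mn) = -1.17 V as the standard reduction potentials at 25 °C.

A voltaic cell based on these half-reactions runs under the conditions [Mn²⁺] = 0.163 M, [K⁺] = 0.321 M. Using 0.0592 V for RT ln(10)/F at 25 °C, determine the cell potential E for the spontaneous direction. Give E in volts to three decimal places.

+1.726 V

Mn²⁺/Mn is the cathode (higher E°), K⁺/K the anode: E°cell = -1.17 − (-2.89) = +1.72 V, n = 2.
Overall: Mn²⁺(aq) + 2 K(s) → Mn(s) + 2 K⁺(aq)
Q = [K⁺]^2 / ([Mn²⁺]); log Q = -0.199.
E = E° − (0.0592/n) log Q = +1.72 − (0.0592/2)(-0.199) = +1.726 V.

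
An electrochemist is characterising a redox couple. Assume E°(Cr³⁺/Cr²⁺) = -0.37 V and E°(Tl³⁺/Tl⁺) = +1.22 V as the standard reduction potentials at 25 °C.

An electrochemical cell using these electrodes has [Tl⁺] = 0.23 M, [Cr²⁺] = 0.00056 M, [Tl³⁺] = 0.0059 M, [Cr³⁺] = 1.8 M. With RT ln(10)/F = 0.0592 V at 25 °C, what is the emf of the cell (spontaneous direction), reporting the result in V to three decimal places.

Tl³⁺/Tl⁺ is the cathode (higher E°), Cr³⁺/Cr²⁺ the anode: E°cell = +1.22 − (-0.37) = +1.59 V, n = 2.
Overall: Tl³⁺(aq) + 2 Cr²⁺(aq) → Tl⁺(aq) + 2 Cr³⁺(aq)
Q = [Tl⁺]·[Cr³⁺]^2 / ([Tl³⁺]·[Cr²⁺]^2); log Q = 8.605.
E = E° − (0.0592/n) log Q = +1.59 − (0.0592/2)(8.605) = +1.335 V.

+1.335 V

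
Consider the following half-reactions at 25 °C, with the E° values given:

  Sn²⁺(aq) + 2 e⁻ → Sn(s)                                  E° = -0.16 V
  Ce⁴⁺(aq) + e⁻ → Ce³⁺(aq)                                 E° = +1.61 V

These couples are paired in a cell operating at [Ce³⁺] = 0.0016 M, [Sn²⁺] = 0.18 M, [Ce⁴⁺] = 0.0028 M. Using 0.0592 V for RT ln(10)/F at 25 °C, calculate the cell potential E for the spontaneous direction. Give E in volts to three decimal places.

+1.806 V

Ce⁴⁺/Ce³⁺ is the cathode (higher E°), Sn²⁺/Sn the anode: E°cell = +1.61 − (-0.16) = +1.77 V, n = 2.
Overall: 2 Ce⁴⁺(aq) + Sn(s) → 2 Ce³⁺(aq) + Sn²⁺(aq)
Q = [Ce³⁺]^2·[Sn²⁺] / ([Ce⁴⁺]^2); log Q = -1.231.
E = E° − (0.0592/n) log Q = +1.77 − (0.0592/2)(-1.231) = +1.806 V.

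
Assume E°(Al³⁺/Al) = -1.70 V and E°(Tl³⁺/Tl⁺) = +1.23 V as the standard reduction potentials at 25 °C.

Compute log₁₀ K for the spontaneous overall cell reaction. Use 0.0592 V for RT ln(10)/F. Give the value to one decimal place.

Cathode: Tl³⁺/Tl⁺; anode: Al³⁺/Al. E°cell = +2.93 V, n = 6.
log K = nE°cell / 0.0592 = (6)(+2.93) / 0.0592 = 297.0.

297.0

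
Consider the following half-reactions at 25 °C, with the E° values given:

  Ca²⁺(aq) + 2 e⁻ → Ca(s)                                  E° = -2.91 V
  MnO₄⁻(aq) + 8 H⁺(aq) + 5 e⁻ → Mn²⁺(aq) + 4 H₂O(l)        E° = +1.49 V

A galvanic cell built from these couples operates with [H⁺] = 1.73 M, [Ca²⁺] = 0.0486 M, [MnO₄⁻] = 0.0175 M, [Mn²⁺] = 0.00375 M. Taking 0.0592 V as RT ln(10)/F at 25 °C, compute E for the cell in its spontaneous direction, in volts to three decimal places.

MnO₄⁻/Mn²⁺ is the cathode (higher E°), Ca²⁺/Ca the anode: E°cell = +1.49 − (-2.91) = +4.40 V, n = 10.
Overall: 2 MnO₄⁻(aq) + 16 H⁺(aq) + 5 Ca(s) → 2 Mn²⁺(aq) + 8 H₂O(l) + 5 Ca²⁺(aq)
Q = [Mn²⁺]^2·[Ca²⁺]^5 / ([MnO₄⁻]^2·[H⁺]^16); log Q = -11.714.
E = E° − (0.0592/n) log Q = +4.40 − (0.0592/10)(-11.714) = +4.469 V.

+4.469 V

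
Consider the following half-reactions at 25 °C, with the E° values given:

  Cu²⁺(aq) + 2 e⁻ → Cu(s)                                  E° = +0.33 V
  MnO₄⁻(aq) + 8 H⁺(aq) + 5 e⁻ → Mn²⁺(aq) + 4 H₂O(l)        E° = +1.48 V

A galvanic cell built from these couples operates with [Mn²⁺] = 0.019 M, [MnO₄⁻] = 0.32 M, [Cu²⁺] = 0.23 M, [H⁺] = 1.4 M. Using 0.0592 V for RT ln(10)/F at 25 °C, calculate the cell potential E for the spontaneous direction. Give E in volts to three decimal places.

+1.197 V

MnO₄⁻/Mn²⁺ is the cathode (higher E°), Cu²⁺/Cu the anode: E°cell = +1.48 − (+0.33) = +1.15 V, n = 10.
Overall: 2 MnO₄⁻(aq) + 16 H⁺(aq) + 5 Cu(s) → 2 Mn²⁺(aq) + 8 H₂O(l) + 5 Cu²⁺(aq)
Q = [Mn²⁺]^2·[Cu²⁺]^5 / ([MnO₄⁻]^2·[H⁺]^16); log Q = -7.982.
E = E° − (0.0592/n) log Q = +1.15 − (0.0592/10)(-7.982) = +1.197 V.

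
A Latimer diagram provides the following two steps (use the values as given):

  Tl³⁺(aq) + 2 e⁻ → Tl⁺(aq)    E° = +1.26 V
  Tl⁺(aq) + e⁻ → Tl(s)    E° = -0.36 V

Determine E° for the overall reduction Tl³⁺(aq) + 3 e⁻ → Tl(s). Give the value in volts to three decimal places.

Standard free energies of sequential steps add: ΔG°₃ = ΔG°₁ + ΔG°₂, so n₃E°₃ = n₁E°₁ + n₂E°₂.
E°₃ = (2×+1.26 + 1×-0.36) / 3 = (+2.160) / 3 = +0.720 V.
Simply averaging or adding the two E° values would be wrong; the electron-weighted sum is required.

+0.720 V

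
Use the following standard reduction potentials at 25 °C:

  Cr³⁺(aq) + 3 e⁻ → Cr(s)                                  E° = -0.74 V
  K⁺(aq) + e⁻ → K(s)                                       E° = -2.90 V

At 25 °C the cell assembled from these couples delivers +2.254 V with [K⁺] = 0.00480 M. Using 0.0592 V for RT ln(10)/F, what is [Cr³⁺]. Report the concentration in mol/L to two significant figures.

0.0064 M

Cr³⁺/Cr is the cathode, K⁺/K the anode: E°cell = +2.16 V, n = 3.
Overall reaction: Cr³⁺(aq) + 3 K(s) → Cr(s) + 3 K⁺(aq); Q = [K⁺]^3/[Cr³⁺]^1.
From E = E° − (0.0592/n) log Q: log Q = (E° − E)·n/0.0592 = (+2.16 − (+2.254))·3/0.0592 = -4.7635.
So 1·log[Cr³⁺] = 3·log(0.0048) − log Q = -6.9563 − (-4.7635) = -2.1928; [Cr³⁺] = 10^(-2.1928) ≈ 0.0064 M.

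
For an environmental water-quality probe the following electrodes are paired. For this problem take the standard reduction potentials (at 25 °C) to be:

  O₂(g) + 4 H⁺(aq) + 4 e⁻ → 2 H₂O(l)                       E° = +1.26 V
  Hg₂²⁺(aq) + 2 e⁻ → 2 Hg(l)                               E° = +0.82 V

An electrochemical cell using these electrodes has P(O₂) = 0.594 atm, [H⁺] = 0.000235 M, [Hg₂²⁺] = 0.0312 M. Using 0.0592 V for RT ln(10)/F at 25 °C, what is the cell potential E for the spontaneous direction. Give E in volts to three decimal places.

+0.266 V

O₂/H₂O is the cathode (higher E°), Hg₂²⁺/Hg the anode: E°cell = +1.26 − (+0.82) = +0.44 V, n = 4.
Overall: O₂(g) + 4 H⁺(aq) + 4 Hg(l) → 2 H₂O(l) + 2 Hg₂²⁺(aq)
Q = [Hg₂²⁺]^2 / (P(O₂)·[H⁺]^4); log Q = 11.730.
E = E° − (0.0592/n) log Q = +0.44 − (0.0592/4)(11.730) = +0.266 V.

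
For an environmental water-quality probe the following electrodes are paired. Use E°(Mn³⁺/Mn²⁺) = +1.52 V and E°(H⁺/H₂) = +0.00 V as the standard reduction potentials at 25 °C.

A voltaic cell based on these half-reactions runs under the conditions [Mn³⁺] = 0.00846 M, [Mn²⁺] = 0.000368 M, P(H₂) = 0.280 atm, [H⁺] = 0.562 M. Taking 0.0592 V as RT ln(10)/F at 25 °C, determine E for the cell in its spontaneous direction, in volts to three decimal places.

+1.599 V

Mn³⁺/Mn²⁺ is the cathode (higher E°), H⁺/H₂ the anode: E°cell = +1.52 − (+0.00) = +1.52 V, n = 2.
Overall: 2 Mn³⁺(aq) + H₂(g) → 2 Mn²⁺(aq) + 2 H⁺(aq)
Q = [Mn²⁺]^2·[H⁺]^2 / ([Mn³⁺]^2·P(H₂)); log Q = -2.671.
E = E° − (0.0592/n) log Q = +1.52 − (0.0592/2)(-2.671) = +1.599 V.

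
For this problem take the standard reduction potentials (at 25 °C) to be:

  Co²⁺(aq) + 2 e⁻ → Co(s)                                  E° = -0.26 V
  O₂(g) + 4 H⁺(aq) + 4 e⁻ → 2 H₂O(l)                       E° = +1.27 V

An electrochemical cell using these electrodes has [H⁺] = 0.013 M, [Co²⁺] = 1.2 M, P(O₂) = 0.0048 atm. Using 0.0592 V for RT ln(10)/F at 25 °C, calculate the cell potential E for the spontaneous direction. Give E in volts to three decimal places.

+1.382 V

O₂/H₂O is the cathode (higher E°), Co²⁺/Co the anode: E°cell = +1.27 − (-0.26) = +1.53 V, n = 4.
Overall: O₂(g) + 4 H⁺(aq) + 2 Co(s) → 2 H₂O(l) + 2 Co²⁺(aq)
Q = [Co²⁺]^2 / (P(O₂)·[H⁺]^4); log Q = 10.021.
E = E° − (0.0592/n) log Q = +1.53 − (0.0592/4)(10.021) = +1.382 V.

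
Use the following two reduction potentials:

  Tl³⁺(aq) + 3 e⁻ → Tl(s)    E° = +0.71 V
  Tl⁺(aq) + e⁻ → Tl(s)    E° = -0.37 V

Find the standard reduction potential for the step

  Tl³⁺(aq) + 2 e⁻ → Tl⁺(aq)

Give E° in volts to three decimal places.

Sequential free energies add, so n₃E°₃ = n₁E°₁ + n₂E°₂.
With n₃ = 3, and the known step contributing 1×(-0.37) V, the unknown satisfies 2·E° = 3×(+0.71) − 1×(-0.37) = +2.500.
E° = +2.500 / 2 = +1.250 V.

+1.250 V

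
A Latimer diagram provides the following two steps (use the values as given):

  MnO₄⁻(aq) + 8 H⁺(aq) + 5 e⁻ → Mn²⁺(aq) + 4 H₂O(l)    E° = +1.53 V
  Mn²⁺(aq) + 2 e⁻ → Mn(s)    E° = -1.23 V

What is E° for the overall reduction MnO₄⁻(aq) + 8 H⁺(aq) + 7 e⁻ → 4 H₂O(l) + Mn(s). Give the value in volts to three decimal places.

+0.741 V

Adding the free-energy changes (−nFE°) of the two steps gives −n₃FE°₃ = −n₁FE°₁ − n₂FE°₂.
E°₃ = (5×+1.53 + 2×-1.23) / 7 = (+5.190) / 7 = +0.741 V.
E° values themselves are not directly additive — weighting by electron count is essential.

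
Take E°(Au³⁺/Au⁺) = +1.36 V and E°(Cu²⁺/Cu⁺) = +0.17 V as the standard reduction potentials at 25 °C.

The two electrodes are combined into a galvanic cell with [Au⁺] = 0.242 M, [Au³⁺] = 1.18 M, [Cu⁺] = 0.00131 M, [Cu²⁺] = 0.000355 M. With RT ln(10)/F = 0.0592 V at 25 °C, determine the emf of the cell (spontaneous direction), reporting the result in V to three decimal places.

+1.244 V

Au³⁺/Au⁺ is the cathode (higher E°), Cu²⁺/Cu⁺ the anode: E°cell = +1.36 − (+0.17) = +1.19 V, n = 2.
Overall: Au³⁺(aq) + 2 Cu⁺(aq) → Au⁺(aq) + 2 Cu²⁺(aq)
Q = [Au⁺]·[Cu²⁺]^2 / ([Au³⁺]·[Cu⁺]^2); log Q = -1.822.
E = E° − (0.0592/n) log Q = +1.19 − (0.0592/2)(-1.822) = +1.244 V.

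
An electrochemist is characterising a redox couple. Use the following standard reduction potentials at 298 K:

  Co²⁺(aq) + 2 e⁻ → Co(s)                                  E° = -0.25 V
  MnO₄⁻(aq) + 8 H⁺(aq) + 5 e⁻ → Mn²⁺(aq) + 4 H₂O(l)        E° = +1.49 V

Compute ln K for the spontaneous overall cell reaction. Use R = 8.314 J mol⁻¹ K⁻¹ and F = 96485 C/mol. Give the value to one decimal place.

677.6

Cathode: MnO₄⁻/Mn²⁺; anode: Co²⁺/Co. E°cell = (+1.49) − (-0.25) = +1.74 V, with n = 10.
ΔG° = −nFE° = −RT ln K, so ln K = nFE°/(RT) = (10)(96485)(+1.74) / ((8.314)(298)) = 677.615.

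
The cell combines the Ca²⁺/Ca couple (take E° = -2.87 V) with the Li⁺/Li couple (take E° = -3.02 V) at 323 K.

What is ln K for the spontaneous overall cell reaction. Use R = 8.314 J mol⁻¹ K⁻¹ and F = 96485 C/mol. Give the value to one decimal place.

10.8

Cathode: Ca²⁺/Ca; anode: Li⁺/Li. E°cell = (-2.87) − (-3.02) = +0.15 V, with n = 2.
ΔG° = −nFE° = −RT ln K, so ln K = nFE°/(RT) = (2)(96485)(+0.15) / ((8.314)(323)) = 10.779.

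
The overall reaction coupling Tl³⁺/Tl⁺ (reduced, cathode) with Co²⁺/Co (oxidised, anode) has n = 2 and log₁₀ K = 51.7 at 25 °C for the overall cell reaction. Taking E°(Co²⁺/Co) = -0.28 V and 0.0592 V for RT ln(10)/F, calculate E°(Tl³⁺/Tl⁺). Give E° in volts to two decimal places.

+1.25 V

E°cell = (0.0592/n)·log K = (0.0592/2)(51.7) = +1.530 V.
Since Tl³⁺/Tl⁺ is the cathode and Co²⁺/Co the anode, E°cell = E°(Tl³⁺/Tl⁺) − E°(Co²⁺/Co).
So E°(Tl³⁺/Tl⁺) = E°cell + E°(Co²⁺/Co) = +1.530 + (-0.28) = +1.25 V.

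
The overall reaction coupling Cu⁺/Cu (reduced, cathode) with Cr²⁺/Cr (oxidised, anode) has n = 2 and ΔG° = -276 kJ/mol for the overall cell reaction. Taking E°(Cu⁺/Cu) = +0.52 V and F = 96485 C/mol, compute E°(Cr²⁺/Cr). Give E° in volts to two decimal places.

-0.91 V

E°cell = −ΔG°/(nF) = −(-276×10³)/((2)(96485)) = +1.430 V.
Since Cu⁺/Cu is the cathode and Cr²⁺/Cr the anode, E°cell = E°(Cu⁺/Cu) − E°(Cr²⁺/Cr).
So E°(Cr²⁺/Cr) = E°(Cu⁺/Cu) − E°cell = (+0.52) − (+1.430) = -0.91 V.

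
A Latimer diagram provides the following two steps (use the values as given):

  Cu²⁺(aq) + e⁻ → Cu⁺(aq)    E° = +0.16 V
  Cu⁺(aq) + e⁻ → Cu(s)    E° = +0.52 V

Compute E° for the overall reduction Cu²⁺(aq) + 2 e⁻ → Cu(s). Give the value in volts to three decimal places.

+0.340 V

Standard free energies of sequential steps add: ΔG°₃ = ΔG°₁ + ΔG°₂, so n₃E°₃ = n₁E°₁ + n₂E°₂.
E°₃ = (1×+0.16 + 1×+0.52) / 2 = (+0.680) / 2 = +0.340 V.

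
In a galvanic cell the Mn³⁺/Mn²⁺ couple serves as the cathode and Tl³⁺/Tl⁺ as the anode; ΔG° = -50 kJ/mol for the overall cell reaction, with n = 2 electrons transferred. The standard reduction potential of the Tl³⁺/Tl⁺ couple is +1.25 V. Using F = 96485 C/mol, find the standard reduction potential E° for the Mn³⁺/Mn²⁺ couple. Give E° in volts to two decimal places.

+1.51 V

E°cell = −ΔG°/(nF) = −(-50×10³)/((2)(96485)) = +0.259 V.
Since Mn³⁺/Mn²⁺ is the cathode and Tl³⁺/Tl⁺ the anode, E°cell = E°(Mn³⁺/Mn²⁺) − E°(Tl³⁺/Tl⁺).
So E°(Mn³⁺/Mn²⁺) = E°cell + E°(Tl³⁺/Tl⁺) = +0.259 + (+1.25) = +1.51 V.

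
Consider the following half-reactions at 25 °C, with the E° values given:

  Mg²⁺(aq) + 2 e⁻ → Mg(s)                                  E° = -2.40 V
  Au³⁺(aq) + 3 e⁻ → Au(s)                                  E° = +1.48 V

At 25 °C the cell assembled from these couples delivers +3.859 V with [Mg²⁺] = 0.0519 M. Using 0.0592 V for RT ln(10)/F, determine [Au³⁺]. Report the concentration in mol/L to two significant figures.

Au³⁺/Au is the cathode, Mg²⁺/Mg the anode: E°cell = +3.88 V, n = 6.
Overall reaction: 2 Au³⁺(aq) + 3 Mg(s) → 2 Au(s) + 3 Mg²⁺(aq); Q = [Mg²⁺]^3/[Au³⁺]^2.
From E = E° − (0.0592/n) log Q: log Q = (E° − E)·n/0.0592 = (+3.88 − (+3.859))·6/0.0592 = 2.1284.
So 2·log[Au³⁺] = 3·log(0.0519) − log Q = -3.8545 − (2.1284) = -5.9829; log[Au³⁺] = -5.9829 / 2 = -2.9914; [Au³⁺] = 10^(-2.9914) ≈ 0.0010 M.

0.0010 M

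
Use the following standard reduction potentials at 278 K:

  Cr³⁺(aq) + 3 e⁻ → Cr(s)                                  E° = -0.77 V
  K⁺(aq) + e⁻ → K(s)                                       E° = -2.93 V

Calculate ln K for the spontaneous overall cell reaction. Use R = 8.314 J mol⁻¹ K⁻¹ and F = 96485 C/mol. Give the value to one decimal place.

Cathode: Cr³⁺/Cr; anode: K⁺/K. E°cell = (-0.77) − (-2.93) = +2.16 V, with n = 3.
ΔG° = −nFE° = −RT ln K, so ln K = nFE°/(RT) = (3)(96485)(+2.16) / ((8.314)(278)) = 270.508.

270.5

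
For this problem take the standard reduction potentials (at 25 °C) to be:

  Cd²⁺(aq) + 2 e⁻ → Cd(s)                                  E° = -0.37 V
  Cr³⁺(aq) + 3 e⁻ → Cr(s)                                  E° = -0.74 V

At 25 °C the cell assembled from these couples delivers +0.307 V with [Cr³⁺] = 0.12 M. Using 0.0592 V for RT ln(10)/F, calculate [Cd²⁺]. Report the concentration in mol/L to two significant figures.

0.0018 M

Cd²⁺/Cd is the cathode, Cr³⁺/Cr the anode: E°cell = +0.37 V, n = 6.
Overall reaction: 3 Cd²⁺(aq) + 2 Cr(s) → 3 Cd(s) + 2 Cr³⁺(aq); Q = [Cr³⁺]^2/[Cd²⁺]^3.
From E = E° − (0.0592/n) log Q: log Q = (E° − E)·n/0.0592 = (+0.37 − (+0.307))·6/0.0592 = 6.3851.
So 3·log[Cd²⁺] = 2·log(0.12) − log Q = -1.8416 − (6.3851) = -8.2267; log[Cd²⁺] = -8.2267 / 3 = -2.7422; [Cd²⁺] = 10^(-2.7422) ≈ 0.0018 M.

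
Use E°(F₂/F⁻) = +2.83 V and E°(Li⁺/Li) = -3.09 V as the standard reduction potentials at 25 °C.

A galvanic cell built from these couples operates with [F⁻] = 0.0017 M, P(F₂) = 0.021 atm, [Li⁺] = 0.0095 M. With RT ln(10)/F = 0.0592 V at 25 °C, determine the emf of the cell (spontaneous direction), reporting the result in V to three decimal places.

F₂/F⁻ is the cathode (higher E°), Li⁺/Li the anode: E°cell = +2.83 − (-3.09) = +5.92 V, n = 2.
Overall: F₂(g) + 2 Li(s) → 2 F⁻(aq) + 2 Li⁺(aq)
Q = [F⁻]^2·[Li⁺]^2 / (P(F₂)); log Q = -7.906.
E = E° − (0.0592/n) log Q = +5.92 − (0.0592/2)(-7.906) = +6.154 V.

+6.154 V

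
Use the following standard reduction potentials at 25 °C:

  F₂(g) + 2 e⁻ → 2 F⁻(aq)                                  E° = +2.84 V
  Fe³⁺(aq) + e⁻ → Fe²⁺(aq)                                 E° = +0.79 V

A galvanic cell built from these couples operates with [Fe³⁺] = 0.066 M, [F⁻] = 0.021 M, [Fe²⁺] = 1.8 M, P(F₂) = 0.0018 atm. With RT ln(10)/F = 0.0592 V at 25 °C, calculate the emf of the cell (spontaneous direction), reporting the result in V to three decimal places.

+2.153 V

F₂/F⁻ is the cathode (higher E°), Fe³⁺/Fe²⁺ the anode: E°cell = +2.84 − (+0.79) = +2.05 V, n = 2.
Overall: F₂(g) + 2 Fe²⁺(aq) → 2 F⁻(aq) + 2 Fe³⁺(aq)
Q = [F⁻]^2·[Fe³⁺]^2 / (P(F₂)·[Fe²⁺]^2); log Q = -3.482.
E = E° − (0.0592/n) log Q = +2.05 − (0.0592/2)(-3.482) = +2.153 V.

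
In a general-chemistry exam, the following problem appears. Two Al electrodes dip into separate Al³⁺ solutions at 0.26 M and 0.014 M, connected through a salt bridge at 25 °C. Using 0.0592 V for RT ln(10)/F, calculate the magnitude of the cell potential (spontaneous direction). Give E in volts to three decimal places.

For a concentration cell E°cell = 0. The 0.26 M side is the cathode (reduction is favoured where [Al³⁺] is higher).
With n = 3, E = −(0.0592/3) log([Al³⁺]ₐₙ/[Al³⁺]꜀ₐₜ) = −(0.0592/3) log(0.014/0.26) = −(0.0592/3)(-1.269) = +0.025 V.

+0.025 V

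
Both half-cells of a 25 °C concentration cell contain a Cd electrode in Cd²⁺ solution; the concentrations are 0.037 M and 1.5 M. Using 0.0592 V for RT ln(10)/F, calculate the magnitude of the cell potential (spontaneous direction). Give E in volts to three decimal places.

For a concentration cell E°cell = 0. The 1.5 M side is the cathode (reduction is favoured where [Cd²⁺] is higher).
With n = 2, E = −(0.0592/2) log([Cd²⁺]ₐₙ/[Cd²⁺]꜀ₐₜ) = −(0.0592/2) log(0.037/1.5) = −(0.0592/2)(-1.608) = +0.048 V.

+0.048 V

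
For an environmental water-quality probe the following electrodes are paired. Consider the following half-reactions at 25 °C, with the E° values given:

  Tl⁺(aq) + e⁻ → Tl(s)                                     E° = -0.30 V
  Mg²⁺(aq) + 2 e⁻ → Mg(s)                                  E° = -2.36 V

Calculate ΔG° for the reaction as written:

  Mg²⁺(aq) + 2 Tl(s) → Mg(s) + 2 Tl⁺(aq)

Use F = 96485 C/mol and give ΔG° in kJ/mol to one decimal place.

+397.5 kJ/mol

As written, Mg²⁺/Mg is reduced (cathode) and Tl⁺/Tl is oxidised (anode), so E°cell = (-2.36) − (-0.30) = -2.06 V.
Balancing electrons gives n = 2.
ΔG° = −nFE° = −(2)(96485)(-2.06) = 397,518 J = +397.5 kJ/mol.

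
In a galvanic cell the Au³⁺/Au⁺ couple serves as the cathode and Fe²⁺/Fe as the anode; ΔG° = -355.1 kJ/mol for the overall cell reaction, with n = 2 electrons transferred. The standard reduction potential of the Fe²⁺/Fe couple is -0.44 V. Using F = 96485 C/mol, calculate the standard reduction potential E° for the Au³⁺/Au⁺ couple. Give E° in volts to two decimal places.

+1.40 V

E°cell = −ΔG°/(nF) = −(-355.1×10³)/((2)(96485)) = +1.840 V.
Since Au³⁺/Au⁺ is the cathode and Fe²⁺/Fe the anode, E°cell = E°(Au³⁺/Au⁺) − E°(Fe²⁺/Fe).
So E°(Au³⁺/Au⁺) = E°cell + E°(Fe²⁺/Fe) = +1.840 + (-0.44) = +1.40 V.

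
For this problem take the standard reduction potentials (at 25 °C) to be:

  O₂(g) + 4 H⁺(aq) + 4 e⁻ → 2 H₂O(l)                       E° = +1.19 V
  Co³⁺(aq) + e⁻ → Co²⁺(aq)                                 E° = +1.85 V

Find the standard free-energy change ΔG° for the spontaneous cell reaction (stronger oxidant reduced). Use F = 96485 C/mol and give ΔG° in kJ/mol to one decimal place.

-254.7 kJ/mol

Co³⁺/Co²⁺ (E° = +1.85 V) is the cathode; O₂/H₂O (E° = +1.19 V) is the anode, so E°cell = +0.66 V.
Balancing electrons gives n = 4 (lcm of 1 and 4).
ΔG° = −nFE° = −(4)(96485)(+0.66) = -254,720 J = -254.7 kJ/mol.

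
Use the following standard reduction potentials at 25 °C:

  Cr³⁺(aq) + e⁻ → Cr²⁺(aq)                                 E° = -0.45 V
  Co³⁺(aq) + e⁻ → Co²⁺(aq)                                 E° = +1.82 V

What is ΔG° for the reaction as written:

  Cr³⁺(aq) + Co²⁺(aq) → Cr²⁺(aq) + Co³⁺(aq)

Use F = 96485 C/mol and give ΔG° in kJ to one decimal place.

+219.0 kJ

As written, Cr³⁺/Cr²⁺ is reduced (cathode) and Co³⁺/Co²⁺ is oxidised (anode), so E°cell = (-0.45) − (+1.82) = -2.27 V.
Balancing electrons gives n = 1.
ΔG° = −nFE° = −(1)(96485)(-2.27) = 219,021 J = +219.0 kJ.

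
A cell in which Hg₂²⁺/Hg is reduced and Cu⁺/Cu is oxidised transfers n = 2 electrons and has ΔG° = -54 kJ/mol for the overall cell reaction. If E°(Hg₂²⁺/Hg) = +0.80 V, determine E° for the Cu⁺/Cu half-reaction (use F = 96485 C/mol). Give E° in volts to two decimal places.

+0.52 V

E°cell = −ΔG°/(nF) = −(-54×10³)/((2)(96485)) = +0.280 V.
Since Hg₂²⁺/Hg is the cathode and Cu⁺/Cu the anode, E°cell = E°(Hg₂²⁺/Hg) − E°(Cu⁺/Cu).
So E°(Cu⁺/Cu) = E°(Hg₂²⁺/Hg) − E°cell = (+0.80) − (+0.280) = +0.52 V.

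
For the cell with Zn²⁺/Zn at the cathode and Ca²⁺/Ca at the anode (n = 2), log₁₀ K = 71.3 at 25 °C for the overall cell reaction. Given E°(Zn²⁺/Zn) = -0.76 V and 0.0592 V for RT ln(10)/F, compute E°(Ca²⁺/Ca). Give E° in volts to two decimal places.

-2.87 V

E°cell = (0.0592/n)·log K = (0.0592/2)(71.3) = +2.110 V.
Since Zn²⁺/Zn is the cathode and Ca²⁺/Ca the anode, E°cell = E°(Zn²⁺/Zn) − E°(Ca²⁺/Ca).
So E°(Ca²⁺/Ca) = E°(Zn²⁺/Zn) − E°cell = (-0.76) − (+2.110) = -2.87 V.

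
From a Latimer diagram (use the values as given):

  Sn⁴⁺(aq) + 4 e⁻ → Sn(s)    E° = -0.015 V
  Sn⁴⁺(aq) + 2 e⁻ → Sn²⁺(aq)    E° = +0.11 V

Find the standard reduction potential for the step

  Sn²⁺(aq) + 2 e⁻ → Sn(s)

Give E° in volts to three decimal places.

Sequential free energies add, so n₃E°₃ = n₁E°₁ + n₂E°₂.
With n₃ = 4, and the known step contributing 2×(+0.11) V, the unknown satisfies 2·E° = 4×(-0.015) − 2×(+0.11) = -0.280.
E° = -0.280 / 2 = -0.140 V.

-0.140 V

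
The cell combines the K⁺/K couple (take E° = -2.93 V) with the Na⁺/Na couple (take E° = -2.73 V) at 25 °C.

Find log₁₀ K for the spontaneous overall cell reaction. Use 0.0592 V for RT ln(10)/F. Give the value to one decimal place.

3.4

Cathode: Na⁺/Na; anode: K⁺/K. E°cell = +0.20 V, n = 1.
log K = nE°cell / 0.0592 = (1)(+0.20) / 0.0592 = 3.4.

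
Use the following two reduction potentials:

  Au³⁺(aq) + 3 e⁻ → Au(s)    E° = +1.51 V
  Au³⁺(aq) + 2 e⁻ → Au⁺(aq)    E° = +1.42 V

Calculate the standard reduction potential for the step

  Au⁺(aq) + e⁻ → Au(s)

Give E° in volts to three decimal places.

+1.690 V

Sequential free energies add, so n₃E°₃ = n₁E°₁ + n₂E°₂.
With n₃ = 3, and the known step contributing 2×(+1.42) V, the unknown satisfies 1·E° = 3×(+1.51) − 2×(+1.42) = +1.690.
E° = +1.690 / 1 = +1.690 V.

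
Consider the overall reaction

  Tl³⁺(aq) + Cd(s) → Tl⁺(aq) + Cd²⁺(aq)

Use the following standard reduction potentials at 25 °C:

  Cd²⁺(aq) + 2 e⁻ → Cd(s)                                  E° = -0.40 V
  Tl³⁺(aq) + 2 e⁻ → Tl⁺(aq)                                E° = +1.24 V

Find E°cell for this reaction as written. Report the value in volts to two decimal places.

+1.64 V

The Tl³⁺/Tl⁺ couple has the higher reduction potential, so it is the cathode; Cd²⁺/Cd is oxidised at the anode.
E°cell = E°(cathode) − E°(anode) = (+1.24) − (-0.40) = +1.64 V.
Since E°cell > 0, the reaction is spontaneous under standard conditions.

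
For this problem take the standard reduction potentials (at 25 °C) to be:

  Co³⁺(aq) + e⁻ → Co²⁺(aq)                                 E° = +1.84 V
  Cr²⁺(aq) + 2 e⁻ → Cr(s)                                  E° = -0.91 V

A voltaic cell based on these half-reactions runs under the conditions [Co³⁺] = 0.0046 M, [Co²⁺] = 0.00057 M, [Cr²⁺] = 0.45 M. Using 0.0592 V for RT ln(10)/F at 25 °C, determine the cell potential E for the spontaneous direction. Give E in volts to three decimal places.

Co³⁺/Co²⁺ is the cathode (higher E°), Cr²⁺/Cr the anode: E°cell = +1.84 − (-0.91) = +2.75 V, n = 2.
Overall: 2 Co³⁺(aq) + Cr(s) → 2 Co²⁺(aq) + Cr²⁺(aq)
Q = [Co²⁺]^2·[Cr²⁺] / ([Co³⁺]^2); log Q = -2.161.
E = E° − (0.0592/n) log Q = +2.75 − (0.0592/2)(-2.161) = +2.814 V.

+2.814 V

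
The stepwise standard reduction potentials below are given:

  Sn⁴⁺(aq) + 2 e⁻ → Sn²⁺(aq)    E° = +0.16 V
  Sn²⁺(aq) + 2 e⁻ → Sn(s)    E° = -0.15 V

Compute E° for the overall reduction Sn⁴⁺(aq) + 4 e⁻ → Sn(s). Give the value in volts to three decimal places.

+0.005 V

Since ΔG° = −nFE° is additive over sequential reductions, n₃E°₃ = n₁E°₁ + n₂E°₂.
E°₃ = (2×+0.16 + 2×-0.15) / 4 = (+0.020) / 4 = +0.005 V.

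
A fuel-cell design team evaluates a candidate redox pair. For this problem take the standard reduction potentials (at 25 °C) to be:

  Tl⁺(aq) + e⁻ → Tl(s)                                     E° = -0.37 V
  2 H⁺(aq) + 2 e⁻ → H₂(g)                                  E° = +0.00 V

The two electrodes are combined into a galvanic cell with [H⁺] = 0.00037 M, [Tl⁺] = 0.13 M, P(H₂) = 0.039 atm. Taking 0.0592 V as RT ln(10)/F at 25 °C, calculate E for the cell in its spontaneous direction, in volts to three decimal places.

H⁺/H₂ is the cathode (higher E°), Tl⁺/Tl the anode: E°cell = +0.00 − (-0.37) = +0.37 V, n = 2.
Overall: 2 H⁺(aq) + 2 Tl(s) → H₂(g) + 2 Tl⁺(aq)
Q = P(H₂)·[Tl⁺]^2 / ([H⁺]^2); log Q = 3.683.
E = E° − (0.0592/n) log Q = +0.37 − (0.0592/2)(3.683) = +0.261 V.

+0.261 V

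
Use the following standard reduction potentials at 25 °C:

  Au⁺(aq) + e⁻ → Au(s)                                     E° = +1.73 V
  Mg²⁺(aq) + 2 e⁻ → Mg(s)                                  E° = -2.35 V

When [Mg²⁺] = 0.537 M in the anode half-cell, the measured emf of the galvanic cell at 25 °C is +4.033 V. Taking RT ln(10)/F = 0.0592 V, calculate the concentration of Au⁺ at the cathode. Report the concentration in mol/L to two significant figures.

Au⁺/Au is the cathode, Mg²⁺/Mg the anode: E°cell = +4.08 V, n = 2.
Overall reaction: 2 Au⁺(aq) + Mg(s) → 2 Au(s) + Mg²⁺(aq); Q = [Mg²⁺]^1/[Au⁺]^2.
From E = E° − (0.0592/n) log Q: log Q = (E° − E)·n/0.0592 = (+4.08 − (+4.033))·2/0.0592 = 1.5878.
So 2·log[Au⁺] = 1·log(0.537) − log Q = -0.2700 − (1.5878) = -1.8578; log[Au⁺] = -1.8578 / 2 = -0.9289; [Au⁺] = 10^(-0.9289) ≈ 0.12 M.

0.12 M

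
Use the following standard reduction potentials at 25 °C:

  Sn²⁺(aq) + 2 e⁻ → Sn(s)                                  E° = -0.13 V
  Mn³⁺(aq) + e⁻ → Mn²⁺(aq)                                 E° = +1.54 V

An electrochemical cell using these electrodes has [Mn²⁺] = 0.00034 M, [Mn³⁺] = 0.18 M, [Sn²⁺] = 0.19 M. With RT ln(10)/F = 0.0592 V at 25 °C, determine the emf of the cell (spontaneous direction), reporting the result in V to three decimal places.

Mn³⁺/Mn²⁺ is the cathode (higher E°), Sn²⁺/Sn the anode: E°cell = +1.54 − (-0.13) = +1.67 V, n = 2.
Overall: 2 Mn³⁺(aq) + Sn(s) → 2 Mn²⁺(aq) + Sn²⁺(aq)
Q = [Mn²⁺]^2·[Sn²⁺] / ([Mn³⁺]^2); log Q = -6.169.
E = E° − (0.0592/n) log Q = +1.67 − (0.0592/2)(-6.169) = +1.853 V.

+1.853 V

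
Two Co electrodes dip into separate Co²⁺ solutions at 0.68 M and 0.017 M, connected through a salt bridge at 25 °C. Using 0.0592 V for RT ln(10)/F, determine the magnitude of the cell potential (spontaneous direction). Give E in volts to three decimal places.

For a concentration cell E°cell = 0. The 0.68 M side is the cathode (reduction is favoured where [Co²⁺] is higher).
With n = 2, E = −(0.0592/2) log([Co²⁺]ₐₙ/[Co²⁺]꜀ₐₜ) = −(0.0592/2) log(0.017/0.68) = −(0.0592/2)(-1.602) = +0.047 V.

+0.047 V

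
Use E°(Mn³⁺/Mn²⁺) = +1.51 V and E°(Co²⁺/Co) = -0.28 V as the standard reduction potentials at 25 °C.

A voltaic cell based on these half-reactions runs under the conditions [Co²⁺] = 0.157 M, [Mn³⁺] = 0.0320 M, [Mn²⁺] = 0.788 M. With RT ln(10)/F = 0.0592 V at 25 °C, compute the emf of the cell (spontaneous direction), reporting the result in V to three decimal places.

+1.731 V

Mn³⁺/Mn²⁺ is the cathode (higher E°), Co²⁺/Co the anode: E°cell = +1.51 − (-0.28) = +1.79 V, n = 2.
Overall: 2 Mn³⁺(aq) + Co(s) → 2 Mn²⁺(aq) + Co²⁺(aq)
Q = [Mn²⁺]^2·[Co²⁺] / ([Mn³⁺]^2); log Q = 1.979.
E = E° − (0.0592/n) log Q = +1.79 − (0.0592/2)(1.979) = +1.731 V.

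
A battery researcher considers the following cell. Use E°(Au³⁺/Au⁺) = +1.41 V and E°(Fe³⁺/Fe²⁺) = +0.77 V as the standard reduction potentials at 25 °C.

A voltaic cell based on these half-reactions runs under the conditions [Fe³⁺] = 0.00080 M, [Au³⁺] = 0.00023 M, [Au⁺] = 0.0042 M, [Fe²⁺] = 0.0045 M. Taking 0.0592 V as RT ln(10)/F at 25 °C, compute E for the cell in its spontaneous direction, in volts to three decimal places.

+0.647 V

Au³⁺/Au⁺ is the cathode (higher E°), Fe³⁺/Fe²⁺ the anode: E°cell = +1.41 − (+0.77) = +0.64 V, n = 2.
Overall: Au³⁺(aq) + 2 Fe²⁺(aq) → Au⁺(aq) + 2 Fe³⁺(aq)
Q = [Au⁺]·[Fe³⁺]^2 / ([Au³⁺]·[Fe²⁺]^2); log Q = -0.239.
E = E° − (0.0592/n) log Q = +0.64 − (0.0592/2)(-0.239) = +0.647 V.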